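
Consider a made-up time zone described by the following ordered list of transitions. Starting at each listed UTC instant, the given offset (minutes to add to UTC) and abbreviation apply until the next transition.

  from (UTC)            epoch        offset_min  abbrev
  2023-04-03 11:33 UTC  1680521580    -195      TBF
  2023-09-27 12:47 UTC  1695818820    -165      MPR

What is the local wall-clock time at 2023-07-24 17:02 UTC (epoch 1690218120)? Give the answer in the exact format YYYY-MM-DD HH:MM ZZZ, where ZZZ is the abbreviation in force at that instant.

2023-07-24 13:47 TBF

Query: 2023-07-24 17:02 UTC
Rule 1/2 (TBF, -03:15): 2023-04-03 11:33 UTC ≤ query < 2023-09-27 12:47 UTC
17·60 + 2 - 195 = 827 min
827 = 0·1440 + 827; 827 = 13·60 + 47 → 13:47, same day
→ 2023-07-24 13:47 TBF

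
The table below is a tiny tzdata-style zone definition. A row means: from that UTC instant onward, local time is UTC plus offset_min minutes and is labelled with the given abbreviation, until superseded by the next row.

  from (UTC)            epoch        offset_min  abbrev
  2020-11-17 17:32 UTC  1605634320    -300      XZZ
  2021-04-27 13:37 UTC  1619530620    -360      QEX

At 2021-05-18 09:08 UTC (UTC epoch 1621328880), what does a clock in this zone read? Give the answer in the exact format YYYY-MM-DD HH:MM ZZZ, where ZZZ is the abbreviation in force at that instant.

Query: 2021-05-18 09:08 UTC
Rule 2/2 (QEX, -06:00): 2021-04-27 13:37 UTC ≤ query < +∞
9·60 + 8 - 360 = 188 min
188 = 0·1440 + 188; 188 = 3·60 + 8 → 03:08, same day
→ 2021-05-18 03:08 QEX

2021-05-18 03:08 QEX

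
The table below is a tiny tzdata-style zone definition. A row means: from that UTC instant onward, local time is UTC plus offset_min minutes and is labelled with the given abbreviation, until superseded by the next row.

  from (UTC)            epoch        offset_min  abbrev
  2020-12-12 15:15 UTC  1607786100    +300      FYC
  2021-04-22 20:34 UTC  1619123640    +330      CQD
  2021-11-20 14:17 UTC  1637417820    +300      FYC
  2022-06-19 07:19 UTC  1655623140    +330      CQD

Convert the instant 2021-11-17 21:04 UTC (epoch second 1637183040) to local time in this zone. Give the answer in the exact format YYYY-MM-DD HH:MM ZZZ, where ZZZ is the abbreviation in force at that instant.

Query: 2021-11-17 21:04 UTC
Rule 2/4 (CQD, +05:30): 2021-04-22 20:34 UTC ≤ query < 2021-11-20 14:17 UTC
21·60 + 4 + 330 = 1594 min
1594 = 1·1440 + 154; 154 = 2·60 + 34 → 02:34, 2021-11-17 + 1 day = 2021-11-18
→ 2021-11-18 02:34 CQD

2021-11-18 02:34 CQD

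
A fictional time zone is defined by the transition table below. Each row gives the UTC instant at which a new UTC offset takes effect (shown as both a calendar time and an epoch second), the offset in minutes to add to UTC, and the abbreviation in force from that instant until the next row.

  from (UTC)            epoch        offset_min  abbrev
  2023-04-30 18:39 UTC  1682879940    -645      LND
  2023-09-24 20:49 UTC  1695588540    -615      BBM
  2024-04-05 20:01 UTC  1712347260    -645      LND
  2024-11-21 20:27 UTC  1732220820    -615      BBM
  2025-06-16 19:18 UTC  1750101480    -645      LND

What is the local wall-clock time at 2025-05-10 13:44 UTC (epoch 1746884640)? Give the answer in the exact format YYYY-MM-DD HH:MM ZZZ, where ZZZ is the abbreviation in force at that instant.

Query: 2025-05-10 13:44 UTC
Rule 4/5 (BBM, -10:15): 2024-11-21 20:27 UTC ≤ query < 2025-06-16 19:18 UTC
13·60 + 44 - 615 = 209 min
209 = 0·1440 + 209; 209 = 3·60 + 29 → 03:29, same day
→ 2025-05-10 03:29 BBM

2025-05-10 03:29 BBM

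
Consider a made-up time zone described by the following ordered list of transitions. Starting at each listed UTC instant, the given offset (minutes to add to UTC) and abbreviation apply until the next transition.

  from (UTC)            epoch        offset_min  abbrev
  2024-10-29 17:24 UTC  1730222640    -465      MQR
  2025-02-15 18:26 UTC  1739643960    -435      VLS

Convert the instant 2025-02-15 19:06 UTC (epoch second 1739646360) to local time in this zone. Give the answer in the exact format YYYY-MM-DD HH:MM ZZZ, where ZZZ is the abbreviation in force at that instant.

Query: 2025-02-15 19:06 UTC
Rule 2/2 (VLS, -07:15): 2025-02-15 18:26 UTC ≤ query < +∞
19·60 + 6 - 435 = 711 min
711 = 0·1440 + 711; 711 = 11·60 + 51 → 11:51, same day
→ 2025-02-15 11:51 VLS

2025-02-15 11:51 VLS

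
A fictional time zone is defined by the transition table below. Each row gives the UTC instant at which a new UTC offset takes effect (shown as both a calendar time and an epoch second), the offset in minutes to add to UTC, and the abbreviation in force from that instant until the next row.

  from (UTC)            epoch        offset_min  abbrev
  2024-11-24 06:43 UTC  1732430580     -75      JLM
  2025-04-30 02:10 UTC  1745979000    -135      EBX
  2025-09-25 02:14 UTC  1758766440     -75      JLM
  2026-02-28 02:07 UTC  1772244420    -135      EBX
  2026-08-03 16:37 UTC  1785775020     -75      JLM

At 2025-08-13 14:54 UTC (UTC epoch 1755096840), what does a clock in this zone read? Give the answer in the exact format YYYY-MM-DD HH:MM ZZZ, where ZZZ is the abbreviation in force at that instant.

Query: 2025-08-13 14:54 UTC
Rule 2/5 (EBX, -02:15): 2025-04-30 02:10 UTC ≤ query < 2025-09-25 02:14 UTC
14·60 + 54 - 135 = 759 min
759 = 0·1440 + 759; 759 = 12·60 + 39 → 12:39, same day
→ 2025-08-13 12:39 EBX

2025-08-13 12:39 EBX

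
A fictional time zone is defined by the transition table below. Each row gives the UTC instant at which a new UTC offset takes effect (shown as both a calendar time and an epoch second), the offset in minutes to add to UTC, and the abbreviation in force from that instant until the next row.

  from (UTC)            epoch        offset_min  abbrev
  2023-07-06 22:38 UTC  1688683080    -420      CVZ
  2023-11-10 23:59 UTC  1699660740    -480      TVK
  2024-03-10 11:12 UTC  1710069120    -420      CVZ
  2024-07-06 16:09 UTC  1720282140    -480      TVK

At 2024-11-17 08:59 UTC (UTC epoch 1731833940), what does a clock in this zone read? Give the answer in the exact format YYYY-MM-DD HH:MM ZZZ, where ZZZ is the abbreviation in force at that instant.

2024-11-17 00:59 TVK

Query: 2024-11-17 08:59 UTC
Rule 4/4 (TVK, -08:00): 2024-07-06 16:09 UTC ≤ query < +∞
8·60 + 59 - 480 = 59 min
59 = 0·1440 + 59; 59 = 0·60 + 59 → 00:59, same day
→ 2024-11-17 00:59 TVK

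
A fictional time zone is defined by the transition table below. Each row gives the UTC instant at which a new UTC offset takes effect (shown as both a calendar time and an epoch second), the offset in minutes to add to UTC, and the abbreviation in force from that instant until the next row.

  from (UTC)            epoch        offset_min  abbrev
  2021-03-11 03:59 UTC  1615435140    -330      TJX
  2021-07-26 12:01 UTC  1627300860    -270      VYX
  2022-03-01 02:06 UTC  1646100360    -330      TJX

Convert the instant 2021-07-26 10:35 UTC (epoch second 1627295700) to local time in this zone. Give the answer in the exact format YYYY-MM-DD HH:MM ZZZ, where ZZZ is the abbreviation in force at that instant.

Query: 2021-07-26 10:35 UTC
Rule 1/3 (TJX, -05:30): 2021-03-11 03:59 UTC ≤ query < 2021-07-26 12:01 UTC
10·60 + 35 - 330 = 305 min
305 = 0·1440 + 305; 305 = 5·60 + 5 → 05:05, same day
→ 2021-07-26 05:05 TJX

2021-07-26 05:05 TJX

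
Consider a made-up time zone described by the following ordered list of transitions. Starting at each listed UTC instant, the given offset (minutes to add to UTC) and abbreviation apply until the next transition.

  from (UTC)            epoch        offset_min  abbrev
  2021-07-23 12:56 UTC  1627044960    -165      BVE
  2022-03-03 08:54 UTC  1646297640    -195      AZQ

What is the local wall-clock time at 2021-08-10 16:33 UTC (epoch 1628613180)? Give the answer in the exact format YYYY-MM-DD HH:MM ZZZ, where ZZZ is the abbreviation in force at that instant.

Query: 2021-08-10 16:33 UTC
Rule 1/2 (BVE, -02:45): 2021-07-23 12:56 UTC ≤ query < 2022-03-03 08:54 UTC
16·60 + 33 - 165 = 828 min
828 = 0·1440 + 828; 828 = 13·60 + 48 → 13:48, same day
→ 2021-08-10 13:48 BVE

2021-08-10 13:48 BVE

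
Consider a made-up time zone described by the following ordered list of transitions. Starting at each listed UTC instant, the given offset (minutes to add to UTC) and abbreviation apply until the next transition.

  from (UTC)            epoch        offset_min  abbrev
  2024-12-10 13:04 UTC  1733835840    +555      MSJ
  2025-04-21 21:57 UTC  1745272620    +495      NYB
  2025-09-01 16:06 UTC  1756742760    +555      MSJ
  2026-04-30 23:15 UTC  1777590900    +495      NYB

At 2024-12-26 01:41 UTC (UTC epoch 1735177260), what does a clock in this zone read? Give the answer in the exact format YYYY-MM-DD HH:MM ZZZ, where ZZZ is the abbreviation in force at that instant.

Query: 2024-12-26 01:41 UTC
Rule 1/4 (MSJ, +09:15): 2024-12-10 13:04 UTC ≤ query < 2025-04-21 21:57 UTC
1·60 + 41 + 555 = 656 min
656 = 0·1440 + 656; 656 = 10·60 + 56 → 10:56, same day
→ 2024-12-26 10:56 MSJ

2024-12-26 10:56 MSJ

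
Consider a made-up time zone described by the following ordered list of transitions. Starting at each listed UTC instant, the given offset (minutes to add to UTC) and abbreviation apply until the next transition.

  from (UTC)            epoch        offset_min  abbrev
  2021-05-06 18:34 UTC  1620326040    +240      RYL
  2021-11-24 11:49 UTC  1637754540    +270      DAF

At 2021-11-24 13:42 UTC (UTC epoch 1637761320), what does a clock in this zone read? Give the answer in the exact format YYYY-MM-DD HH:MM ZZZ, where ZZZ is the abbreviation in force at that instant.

Query: 2021-11-24 13:42 UTC
Rule 2/2 (DAF, +04:30): 2021-11-24 11:49 UTC ≤ query < +∞
13·60 + 42 + 270 = 1092 min
1092 = 0·1440 + 1092; 1092 = 18·60 + 12 → 18:12, same day
→ 2021-11-24 18:12 DAF

2021-11-24 18:12 DAF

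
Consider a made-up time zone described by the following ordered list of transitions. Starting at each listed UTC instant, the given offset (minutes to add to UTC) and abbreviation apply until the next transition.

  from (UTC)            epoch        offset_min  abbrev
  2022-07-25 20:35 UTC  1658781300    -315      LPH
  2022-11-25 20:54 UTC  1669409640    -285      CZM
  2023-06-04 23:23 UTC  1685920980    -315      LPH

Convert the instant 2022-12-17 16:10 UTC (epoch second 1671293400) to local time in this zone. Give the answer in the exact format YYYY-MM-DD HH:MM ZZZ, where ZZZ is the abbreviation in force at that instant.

2022-12-17 11:25 CZM

Query: 2022-12-17 16:10 UTC
Rule 2/3 (CZM, -04:45): 2022-11-25 20:54 UTC ≤ query < 2023-06-04 23:23 UTC
16·60 + 10 - 285 = 685 min
685 = 0·1440 + 685; 685 = 11·60 + 25 → 11:25, same day
→ 2022-12-17 11:25 CZM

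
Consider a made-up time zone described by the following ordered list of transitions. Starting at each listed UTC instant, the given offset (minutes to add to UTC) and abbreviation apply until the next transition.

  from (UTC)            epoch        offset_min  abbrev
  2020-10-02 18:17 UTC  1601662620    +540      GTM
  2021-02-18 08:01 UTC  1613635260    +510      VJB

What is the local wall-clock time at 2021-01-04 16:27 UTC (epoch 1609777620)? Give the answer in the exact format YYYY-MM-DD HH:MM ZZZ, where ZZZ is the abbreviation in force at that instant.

Query: 2021-01-04 16:27 UTC
Rule 1/2 (GTM, +09:00): 2020-10-02 18:17 UTC ≤ query < 2021-02-18 08:01 UTC
16·60 + 27 + 540 = 1527 min
1527 = 1·1440 + 87; 87 = 1·60 + 27 → 01:27, 2021-01-04 + 1 day = 2021-01-05
→ 2021-01-05 01:27 GTM

2021-01-05 01:27 GTM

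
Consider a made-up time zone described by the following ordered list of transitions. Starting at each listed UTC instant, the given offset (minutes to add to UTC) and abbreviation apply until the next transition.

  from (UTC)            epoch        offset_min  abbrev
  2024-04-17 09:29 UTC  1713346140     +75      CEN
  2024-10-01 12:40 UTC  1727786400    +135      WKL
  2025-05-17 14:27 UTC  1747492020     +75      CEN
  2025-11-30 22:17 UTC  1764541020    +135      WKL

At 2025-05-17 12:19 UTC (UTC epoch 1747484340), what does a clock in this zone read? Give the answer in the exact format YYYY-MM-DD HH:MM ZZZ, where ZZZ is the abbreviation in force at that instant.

2025-05-17 14:34 WKL

Query: 2025-05-17 12:19 UTC
Rule 2/4 (WKL, +02:15): 2024-10-01 12:40 UTC ≤ query < 2025-05-17 14:27 UTC
12·60 + 19 + 135 = 874 min
874 = 0·1440 + 874; 874 = 14·60 + 34 → 14:34, same day
→ 2025-05-17 14:34 WKL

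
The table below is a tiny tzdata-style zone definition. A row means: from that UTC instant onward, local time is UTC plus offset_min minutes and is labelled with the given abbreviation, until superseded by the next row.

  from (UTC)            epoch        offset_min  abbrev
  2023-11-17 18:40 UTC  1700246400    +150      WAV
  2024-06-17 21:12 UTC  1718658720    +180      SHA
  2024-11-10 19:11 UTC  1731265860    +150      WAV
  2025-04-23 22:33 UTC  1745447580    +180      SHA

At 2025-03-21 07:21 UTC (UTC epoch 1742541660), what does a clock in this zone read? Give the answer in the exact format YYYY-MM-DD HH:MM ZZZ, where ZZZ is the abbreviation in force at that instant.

Query: 2025-03-21 07:21 UTC
Rule 3/4 (WAV, +02:30): 2024-11-10 19:11 UTC ≤ query < 2025-04-23 22:33 UTC
7·60 + 21 + 150 = 591 min
591 = 0·1440 + 591; 591 = 9·60 + 51 → 09:51, same day
→ 2025-03-21 09:51 WAV

2025-03-21 09:51 WAV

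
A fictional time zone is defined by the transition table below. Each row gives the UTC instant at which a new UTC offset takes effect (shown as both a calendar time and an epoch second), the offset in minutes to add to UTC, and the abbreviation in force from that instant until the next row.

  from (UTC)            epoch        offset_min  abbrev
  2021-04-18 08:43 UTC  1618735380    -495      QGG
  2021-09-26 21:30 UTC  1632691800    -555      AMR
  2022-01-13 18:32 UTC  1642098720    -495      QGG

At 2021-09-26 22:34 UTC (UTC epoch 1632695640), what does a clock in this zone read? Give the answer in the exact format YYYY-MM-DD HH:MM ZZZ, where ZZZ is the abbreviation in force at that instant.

Query: 2021-09-26 22:34 UTC
Rule 2/3 (AMR, -09:15): 2021-09-26 21:30 UTC ≤ query < 2022-01-13 18:32 UTC
22·60 + 34 - 555 = 799 min
799 = 0·1440 + 799; 799 = 13·60 + 19 → 13:19, same day
→ 2021-09-26 13:19 AMR

2021-09-26 13:19 AMR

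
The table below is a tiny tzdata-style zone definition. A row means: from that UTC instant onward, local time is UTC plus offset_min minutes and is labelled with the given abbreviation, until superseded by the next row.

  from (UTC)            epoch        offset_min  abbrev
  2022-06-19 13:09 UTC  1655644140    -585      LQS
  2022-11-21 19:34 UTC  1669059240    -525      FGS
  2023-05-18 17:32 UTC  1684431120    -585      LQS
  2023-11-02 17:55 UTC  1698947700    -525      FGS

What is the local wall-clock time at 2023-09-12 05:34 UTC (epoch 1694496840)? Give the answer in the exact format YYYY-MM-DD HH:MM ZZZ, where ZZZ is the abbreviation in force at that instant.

2023-09-11 19:49 LQS

Query: 2023-09-12 05:34 UTC
Rule 3/4 (LQS, -09:45): 2023-05-18 17:32 UTC ≤ query < 2023-11-02 17:55 UTC
5·60 + 34 - 585 = -251 min
-251 = -1·1440 + 1189; 1189 = 19·60 + 49 → 19:49, 2023-09-12 - 1 day = 2023-09-11
→ 2023-09-11 19:49 LQS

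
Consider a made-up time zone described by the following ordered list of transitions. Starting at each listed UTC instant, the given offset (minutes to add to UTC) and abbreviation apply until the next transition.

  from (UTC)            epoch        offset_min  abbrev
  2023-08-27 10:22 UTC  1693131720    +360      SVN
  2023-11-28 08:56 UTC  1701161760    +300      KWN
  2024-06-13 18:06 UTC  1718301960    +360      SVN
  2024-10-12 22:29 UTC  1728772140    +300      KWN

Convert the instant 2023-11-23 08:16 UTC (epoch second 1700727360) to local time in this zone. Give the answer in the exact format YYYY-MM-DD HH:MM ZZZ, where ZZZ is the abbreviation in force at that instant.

Query: 2023-11-23 08:16 UTC
Rule 1/4 (SVN, +06:00): 2023-08-27 10:22 UTC ≤ query < 2023-11-28 08:56 UTC
8·60 + 16 + 360 = 856 min
856 = 0·1440 + 856; 856 = 14·60 + 16 → 14:16, same day
→ 2023-11-23 14:16 SVN

2023-11-23 14:16 SVN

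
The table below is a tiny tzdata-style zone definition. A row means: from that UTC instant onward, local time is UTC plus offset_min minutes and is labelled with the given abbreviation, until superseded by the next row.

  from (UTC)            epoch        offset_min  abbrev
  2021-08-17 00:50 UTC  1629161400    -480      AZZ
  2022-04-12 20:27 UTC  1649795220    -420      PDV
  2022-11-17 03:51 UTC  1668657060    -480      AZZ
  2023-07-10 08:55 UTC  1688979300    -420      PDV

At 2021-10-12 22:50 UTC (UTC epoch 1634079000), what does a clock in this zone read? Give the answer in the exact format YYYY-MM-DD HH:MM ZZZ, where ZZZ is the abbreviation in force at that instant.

Query: 2021-10-12 22:50 UTC
Rule 1/4 (AZZ, -08:00): 2021-08-17 00:50 UTC ≤ query < 2022-04-12 20:27 UTC
22·60 + 50 - 480 = 890 min
890 = 0·1440 + 890; 890 = 14·60 + 50 → 14:50, same day
→ 2021-10-12 14:50 AZZ

2021-10-12 14:50 AZZ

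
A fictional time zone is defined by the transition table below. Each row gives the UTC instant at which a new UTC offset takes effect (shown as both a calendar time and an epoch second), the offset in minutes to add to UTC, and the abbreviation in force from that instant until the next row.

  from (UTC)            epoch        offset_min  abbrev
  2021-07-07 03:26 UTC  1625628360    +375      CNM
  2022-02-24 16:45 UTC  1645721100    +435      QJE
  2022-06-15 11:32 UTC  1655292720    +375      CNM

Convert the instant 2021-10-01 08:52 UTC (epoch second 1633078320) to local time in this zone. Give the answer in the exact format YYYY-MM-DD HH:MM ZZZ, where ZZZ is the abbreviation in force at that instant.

Query: 2021-10-01 08:52 UTC
Rule 1/3 (CNM, +06:15): 2021-07-07 03:26 UTC ≤ query < 2022-02-24 16:45 UTC
8·60 + 52 + 375 = 907 min
907 = 0·1440 + 907; 907 = 15·60 + 7 → 15:07, same day
→ 2021-10-01 15:07 CNM

2021-10-01 15:07 CNM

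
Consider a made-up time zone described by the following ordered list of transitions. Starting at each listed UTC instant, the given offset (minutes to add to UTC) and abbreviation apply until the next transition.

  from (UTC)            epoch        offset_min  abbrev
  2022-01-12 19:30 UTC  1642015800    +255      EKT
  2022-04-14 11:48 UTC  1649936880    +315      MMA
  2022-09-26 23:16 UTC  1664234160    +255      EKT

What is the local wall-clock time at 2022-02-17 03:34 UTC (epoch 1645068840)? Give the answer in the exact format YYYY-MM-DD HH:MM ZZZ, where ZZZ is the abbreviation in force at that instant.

2022-02-17 07:49 EKT

Query: 2022-02-17 03:34 UTC
Rule 1/3 (EKT, +04:15): 2022-01-12 19:30 UTC ≤ query < 2022-04-14 11:48 UTC
3·60 + 34 + 255 = 469 min
469 = 0·1440 + 469; 469 = 7·60 + 49 → 07:49, same day
→ 2022-02-17 07:49 EKT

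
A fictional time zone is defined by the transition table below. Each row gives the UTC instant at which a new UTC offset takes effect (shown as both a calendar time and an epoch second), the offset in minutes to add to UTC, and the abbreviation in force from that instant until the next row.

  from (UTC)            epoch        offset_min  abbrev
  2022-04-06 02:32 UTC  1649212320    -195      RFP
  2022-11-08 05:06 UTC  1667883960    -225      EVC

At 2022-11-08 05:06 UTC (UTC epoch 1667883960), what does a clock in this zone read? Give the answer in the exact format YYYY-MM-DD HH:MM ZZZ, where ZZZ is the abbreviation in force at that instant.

2022-11-08 01:21 EVC

Query: 2022-11-08 05:06 UTC
Rule 2/2 (EVC, -03:45): 2022-11-08 05:06 UTC ≤ query < +∞
5·60 + 6 - 225 = 81 min
81 = 0·1440 + 81; 81 = 1·60 + 21 → 01:21, same day
→ 2022-11-08 01:21 EVC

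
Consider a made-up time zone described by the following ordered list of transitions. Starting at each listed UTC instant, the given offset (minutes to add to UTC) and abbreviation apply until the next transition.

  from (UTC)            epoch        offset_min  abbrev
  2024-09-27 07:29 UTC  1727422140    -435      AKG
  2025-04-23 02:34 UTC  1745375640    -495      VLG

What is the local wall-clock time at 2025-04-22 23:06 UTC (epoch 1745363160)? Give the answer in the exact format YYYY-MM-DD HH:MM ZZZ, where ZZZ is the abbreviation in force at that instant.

Query: 2025-04-22 23:06 UTC
Rule 1/2 (AKG, -07:15): 2024-09-27 07:29 UTC ≤ query < 2025-04-23 02:34 UTC
23·60 + 6 - 435 = 951 min
951 = 0·1440 + 951; 951 = 15·60 + 51 → 15:51, same day
→ 2025-04-22 15:51 AKG

2025-04-22 15:51 AKG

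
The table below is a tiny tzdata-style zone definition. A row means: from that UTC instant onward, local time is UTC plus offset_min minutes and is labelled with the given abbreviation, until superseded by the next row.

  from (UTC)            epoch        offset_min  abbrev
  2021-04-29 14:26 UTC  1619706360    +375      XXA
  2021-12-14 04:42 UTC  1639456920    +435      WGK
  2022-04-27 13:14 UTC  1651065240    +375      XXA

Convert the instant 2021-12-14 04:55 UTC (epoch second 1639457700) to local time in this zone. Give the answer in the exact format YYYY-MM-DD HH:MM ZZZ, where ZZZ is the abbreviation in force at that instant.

2021-12-14 12:10 WGK

Query: 2021-12-14 04:55 UTC
Rule 2/3 (WGK, +07:15): 2021-12-14 04:42 UTC ≤ query < 2022-04-27 13:14 UTC
4·60 + 55 + 435 = 730 min
730 = 0·1440 + 730; 730 = 12·60 + 10 → 12:10, same day
→ 2021-12-14 12:10 WGK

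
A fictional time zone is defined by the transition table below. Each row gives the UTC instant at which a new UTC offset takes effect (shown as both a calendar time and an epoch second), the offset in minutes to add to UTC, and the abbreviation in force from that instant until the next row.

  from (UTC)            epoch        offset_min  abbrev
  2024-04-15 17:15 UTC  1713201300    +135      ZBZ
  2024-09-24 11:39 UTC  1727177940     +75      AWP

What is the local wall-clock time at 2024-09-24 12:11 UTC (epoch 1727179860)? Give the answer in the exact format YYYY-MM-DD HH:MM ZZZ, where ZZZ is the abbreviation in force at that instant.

Query: 2024-09-24 12:11 UTC
Rule 2/2 (AWP, +01:15): 2024-09-24 11:39 UTC ≤ query < +∞
12·60 + 11 + 75 = 806 min
806 = 0·1440 + 806; 806 = 13·60 + 26 → 13:26, same day
→ 2024-09-24 13:26 AWP

2024-09-24 13:26 AWP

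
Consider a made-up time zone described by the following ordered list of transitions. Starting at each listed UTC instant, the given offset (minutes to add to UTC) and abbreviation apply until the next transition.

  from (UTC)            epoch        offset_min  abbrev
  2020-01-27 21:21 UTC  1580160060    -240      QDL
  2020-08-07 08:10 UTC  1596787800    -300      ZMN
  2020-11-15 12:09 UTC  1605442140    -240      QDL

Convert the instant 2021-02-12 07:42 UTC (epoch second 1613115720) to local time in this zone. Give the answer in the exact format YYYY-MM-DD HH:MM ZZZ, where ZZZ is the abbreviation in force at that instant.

2021-02-12 03:42 QDL

Query: 2021-02-12 07:42 UTC
Rule 3/3 (QDL, -04:00): 2020-11-15 12:09 UTC ≤ query < +∞
7·60 + 42 - 240 = 222 min
222 = 0·1440 + 222; 222 = 3·60 + 42 → 03:42, same day
→ 2021-02-12 03:42 QDL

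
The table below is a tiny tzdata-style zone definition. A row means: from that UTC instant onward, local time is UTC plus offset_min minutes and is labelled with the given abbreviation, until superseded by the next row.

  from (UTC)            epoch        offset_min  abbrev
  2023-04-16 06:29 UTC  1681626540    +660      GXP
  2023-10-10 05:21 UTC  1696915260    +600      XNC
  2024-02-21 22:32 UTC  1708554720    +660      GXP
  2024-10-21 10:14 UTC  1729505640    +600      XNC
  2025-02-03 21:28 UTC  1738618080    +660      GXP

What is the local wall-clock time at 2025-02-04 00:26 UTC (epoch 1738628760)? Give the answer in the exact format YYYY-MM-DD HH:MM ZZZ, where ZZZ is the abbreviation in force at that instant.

Query: 2025-02-04 00:26 UTC
Rule 5/5 (GXP, +11:00): 2025-02-03 21:28 UTC ≤ query < +∞
0·60 + 26 + 660 = 686 min
686 = 0·1440 + 686; 686 = 11·60 + 26 → 11:26, same day
→ 2025-02-04 11:26 GXP

2025-02-04 11:26 GXP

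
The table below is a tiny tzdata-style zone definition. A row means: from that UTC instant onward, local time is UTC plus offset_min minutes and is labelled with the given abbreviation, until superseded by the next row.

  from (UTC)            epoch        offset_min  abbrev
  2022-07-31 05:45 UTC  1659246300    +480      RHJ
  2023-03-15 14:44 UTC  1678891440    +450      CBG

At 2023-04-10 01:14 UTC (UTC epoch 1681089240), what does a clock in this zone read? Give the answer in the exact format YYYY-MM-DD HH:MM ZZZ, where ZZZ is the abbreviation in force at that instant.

Query: 2023-04-10 01:14 UTC
Rule 2/2 (CBG, +07:30): 2023-03-15 14:44 UTC ≤ query < +∞
1·60 + 14 + 450 = 524 min
524 = 0·1440 + 524; 524 = 8·60 + 44 → 08:44, same day
→ 2023-04-10 08:44 CBG

2023-04-10 08:44 CBG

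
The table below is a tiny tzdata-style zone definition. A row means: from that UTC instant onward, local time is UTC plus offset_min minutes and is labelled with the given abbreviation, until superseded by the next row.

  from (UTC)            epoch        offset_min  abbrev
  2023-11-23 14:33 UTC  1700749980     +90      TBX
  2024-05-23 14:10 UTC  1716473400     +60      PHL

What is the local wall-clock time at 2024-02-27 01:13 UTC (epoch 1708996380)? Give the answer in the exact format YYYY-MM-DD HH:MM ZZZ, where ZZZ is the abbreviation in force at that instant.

2024-02-27 02:43 TBX

Query: 2024-02-27 01:13 UTC
Rule 1/2 (TBX, +01:30): 2023-11-23 14:33 UTC ≤ query < 2024-05-23 14:10 UTC
1·60 + 13 + 90 = 163 min
163 = 0·1440 + 163; 163 = 2·60 + 43 → 02:43, same day
→ 2024-02-27 02:43 TBX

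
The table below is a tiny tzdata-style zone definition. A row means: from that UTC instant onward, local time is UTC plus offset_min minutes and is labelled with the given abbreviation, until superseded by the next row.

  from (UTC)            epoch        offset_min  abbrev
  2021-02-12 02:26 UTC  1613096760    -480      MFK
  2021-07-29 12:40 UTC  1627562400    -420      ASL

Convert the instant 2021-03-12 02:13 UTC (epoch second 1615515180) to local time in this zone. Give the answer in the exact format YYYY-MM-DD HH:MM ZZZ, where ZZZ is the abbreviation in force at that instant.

Query: 2021-03-12 02:13 UTC
Rule 1/2 (MFK, -08:00): 2021-02-12 02:26 UTC ≤ query < 2021-07-29 12:40 UTC
2·60 + 13 - 480 = -347 min
-347 = -1·1440 + 1093; 1093 = 18·60 + 13 → 18:13, 2021-03-12 - 1 day = 2021-03-11
→ 2021-03-11 18:13 MFK

2021-03-11 18:13 MFK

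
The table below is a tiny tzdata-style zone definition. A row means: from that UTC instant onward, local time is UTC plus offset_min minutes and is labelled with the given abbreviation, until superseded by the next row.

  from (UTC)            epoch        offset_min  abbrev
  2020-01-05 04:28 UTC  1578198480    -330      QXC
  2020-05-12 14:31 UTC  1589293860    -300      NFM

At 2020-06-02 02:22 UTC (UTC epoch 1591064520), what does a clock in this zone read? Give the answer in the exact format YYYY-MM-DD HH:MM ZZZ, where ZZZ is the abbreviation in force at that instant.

2020-06-01 21:22 NFM

Query: 2020-06-02 02:22 UTC
Rule 2/2 (NFM, -05:00): 2020-05-12 14:31 UTC ≤ query < +∞
2·60 + 22 - 300 = -158 min
-158 = -1·1440 + 1282; 1282 = 21·60 + 22 → 21:22, 2020-06-02 - 1 day = 2020-06-01
→ 2020-06-01 21:22 NFM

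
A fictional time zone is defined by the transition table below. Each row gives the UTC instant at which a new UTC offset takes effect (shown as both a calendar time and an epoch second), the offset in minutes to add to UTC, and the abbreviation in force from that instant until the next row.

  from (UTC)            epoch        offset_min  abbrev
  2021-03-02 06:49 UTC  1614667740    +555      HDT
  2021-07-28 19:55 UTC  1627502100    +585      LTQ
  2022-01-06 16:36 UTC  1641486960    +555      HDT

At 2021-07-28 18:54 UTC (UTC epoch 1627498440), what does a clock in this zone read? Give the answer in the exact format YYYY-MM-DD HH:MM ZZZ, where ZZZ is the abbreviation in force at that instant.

Query: 2021-07-28 18:54 UTC
Rule 1/3 (HDT, +09:15): 2021-03-02 06:49 UTC ≤ query < 2021-07-28 19:55 UTC
18·60 + 54 + 555 = 1689 min
1689 = 1·1440 + 249; 249 = 4·60 + 9 → 04:09, 2021-07-28 + 1 day = 2021-07-29
→ 2021-07-29 04:09 HDT

2021-07-29 04:09 HDT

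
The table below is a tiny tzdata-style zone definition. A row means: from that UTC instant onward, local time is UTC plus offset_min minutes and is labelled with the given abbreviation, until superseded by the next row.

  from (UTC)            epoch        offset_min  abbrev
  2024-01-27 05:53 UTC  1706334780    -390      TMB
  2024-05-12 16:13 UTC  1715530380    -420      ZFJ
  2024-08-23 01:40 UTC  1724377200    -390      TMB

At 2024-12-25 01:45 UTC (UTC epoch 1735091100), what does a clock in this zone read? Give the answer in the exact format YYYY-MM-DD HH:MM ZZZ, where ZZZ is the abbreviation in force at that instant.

2024-12-24 19:15 TMB

Query: 2024-12-25 01:45 UTC
Rule 3/3 (TMB, -06:30): 2024-08-23 01:40 UTC ≤ query < +∞
1·60 + 45 - 390 = -285 min
-285 = -1·1440 + 1155; 1155 = 19·60 + 15 → 19:15, 2024-12-25 - 1 day = 2024-12-24
→ 2024-12-24 19:15 TMB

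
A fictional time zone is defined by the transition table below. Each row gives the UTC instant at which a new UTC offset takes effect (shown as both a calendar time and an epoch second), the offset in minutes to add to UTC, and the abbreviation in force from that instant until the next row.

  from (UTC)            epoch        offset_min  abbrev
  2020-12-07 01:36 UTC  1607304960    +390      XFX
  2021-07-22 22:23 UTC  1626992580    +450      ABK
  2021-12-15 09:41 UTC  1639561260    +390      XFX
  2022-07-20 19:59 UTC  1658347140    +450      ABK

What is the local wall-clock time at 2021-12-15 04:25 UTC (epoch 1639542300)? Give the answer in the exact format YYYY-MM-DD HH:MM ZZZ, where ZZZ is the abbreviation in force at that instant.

Query: 2021-12-15 04:25 UTC
Rule 2/4 (ABK, +07:30): 2021-07-22 22:23 UTC ≤ query < 2021-12-15 09:41 UTC
4·60 + 25 + 450 = 715 min
715 = 0·1440 + 715; 715 = 11·60 + 55 → 11:55, same day
→ 2021-12-15 11:55 ABK

2021-12-15 11:55 ABK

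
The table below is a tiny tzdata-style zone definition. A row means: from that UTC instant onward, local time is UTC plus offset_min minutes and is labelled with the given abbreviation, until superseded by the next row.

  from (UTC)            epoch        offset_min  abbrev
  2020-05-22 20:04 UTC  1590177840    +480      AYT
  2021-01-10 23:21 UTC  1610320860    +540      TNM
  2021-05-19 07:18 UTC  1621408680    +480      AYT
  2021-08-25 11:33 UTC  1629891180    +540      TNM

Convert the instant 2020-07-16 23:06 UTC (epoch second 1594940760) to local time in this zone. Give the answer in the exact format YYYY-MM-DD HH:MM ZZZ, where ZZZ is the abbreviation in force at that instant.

Query: 2020-07-16 23:06 UTC
Rule 1/4 (AYT, +08:00): 2020-05-22 20:04 UTC ≤ query < 2021-01-10 23:21 UTC
23·60 + 6 + 480 = 1866 min
1866 = 1·1440 + 426; 426 = 7·60 + 6 → 07:06, 2020-07-16 + 1 day = 2020-07-17
→ 2020-07-17 07:06 AYT

2020-07-17 07:06 AYT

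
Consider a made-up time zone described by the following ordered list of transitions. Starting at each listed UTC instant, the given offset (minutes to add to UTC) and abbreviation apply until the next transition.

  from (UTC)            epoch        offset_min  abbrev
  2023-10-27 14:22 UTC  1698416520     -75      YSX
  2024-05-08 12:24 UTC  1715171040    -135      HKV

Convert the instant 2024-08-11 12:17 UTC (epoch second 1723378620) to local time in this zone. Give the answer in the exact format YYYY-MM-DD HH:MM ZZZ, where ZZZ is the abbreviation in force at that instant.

2024-08-11 10:02 HKV

Query: 2024-08-11 12:17 UTC
Rule 2/2 (HKV, -02:15): 2024-05-08 12:24 UTC ≤ query < +∞
12·60 + 17 - 135 = 602 min
602 = 0·1440 + 602; 602 = 10·60 + 2 → 10:02, same day
→ 2024-08-11 10:02 HKV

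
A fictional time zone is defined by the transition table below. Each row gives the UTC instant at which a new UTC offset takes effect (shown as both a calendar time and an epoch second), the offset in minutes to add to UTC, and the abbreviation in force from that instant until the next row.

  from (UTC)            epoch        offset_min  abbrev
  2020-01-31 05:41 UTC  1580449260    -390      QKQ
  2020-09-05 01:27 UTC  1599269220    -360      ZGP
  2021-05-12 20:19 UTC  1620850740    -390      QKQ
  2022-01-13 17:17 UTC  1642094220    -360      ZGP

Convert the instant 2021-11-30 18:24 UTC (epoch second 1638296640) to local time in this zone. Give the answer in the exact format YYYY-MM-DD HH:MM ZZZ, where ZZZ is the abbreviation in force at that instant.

Query: 2021-11-30 18:24 UTC
Rule 3/4 (QKQ, -06:30): 2021-05-12 20:19 UTC ≤ query < 2022-01-13 17:17 UTC
18·60 + 24 - 390 = 714 min
714 = 0·1440 + 714; 714 = 11·60 + 54 → 11:54, same day
→ 2021-11-30 11:54 QKQ

2021-11-30 11:54 QKQ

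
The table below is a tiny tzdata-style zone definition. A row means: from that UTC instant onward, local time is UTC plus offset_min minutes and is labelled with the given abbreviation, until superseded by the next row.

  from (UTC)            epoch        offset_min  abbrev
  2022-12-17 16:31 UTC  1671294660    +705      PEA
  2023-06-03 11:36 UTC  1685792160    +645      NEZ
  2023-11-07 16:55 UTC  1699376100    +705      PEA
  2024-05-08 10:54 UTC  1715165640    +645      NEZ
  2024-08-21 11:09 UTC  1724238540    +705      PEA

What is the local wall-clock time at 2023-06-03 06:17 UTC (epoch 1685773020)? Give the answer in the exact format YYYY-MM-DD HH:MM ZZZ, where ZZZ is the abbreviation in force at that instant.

Query: 2023-06-03 06:17 UTC
Rule 1/5 (PEA, +11:45): 2022-12-17 16:31 UTC ≤ query < 2023-06-03 11:36 UTC
6·60 + 17 + 705 = 1082 min
1082 = 0·1440 + 1082; 1082 = 18·60 + 2 → 18:02, same day
→ 2023-06-03 18:02 PEA

2023-06-03 18:02 PEA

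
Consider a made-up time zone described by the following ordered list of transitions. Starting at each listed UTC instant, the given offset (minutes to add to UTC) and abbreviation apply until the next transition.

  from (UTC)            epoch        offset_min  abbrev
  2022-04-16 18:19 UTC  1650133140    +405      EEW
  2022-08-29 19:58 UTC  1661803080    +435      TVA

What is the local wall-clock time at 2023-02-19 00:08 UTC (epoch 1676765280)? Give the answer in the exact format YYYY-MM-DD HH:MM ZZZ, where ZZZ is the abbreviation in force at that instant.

2023-02-19 07:23 TVA

Query: 2023-02-19 00:08 UTC
Rule 2/2 (TVA, +07:15): 2022-08-29 19:58 UTC ≤ query < +∞
0·60 + 8 + 435 = 443 min
443 = 0·1440 + 443; 443 = 7·60 + 23 → 07:23, same day
→ 2023-02-19 07:23 TVA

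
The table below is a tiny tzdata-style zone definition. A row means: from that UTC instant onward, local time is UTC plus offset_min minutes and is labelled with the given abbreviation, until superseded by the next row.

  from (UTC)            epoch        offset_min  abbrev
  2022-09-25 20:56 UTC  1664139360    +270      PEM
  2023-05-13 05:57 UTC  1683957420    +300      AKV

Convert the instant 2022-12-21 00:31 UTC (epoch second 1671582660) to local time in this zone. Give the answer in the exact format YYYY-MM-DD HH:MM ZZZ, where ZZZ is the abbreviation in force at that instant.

2022-12-21 05:01 PEM

Query: 2022-12-21 00:31 UTC
Rule 1/2 (PEM, +04:30): 2022-09-25 20:56 UTC ≤ query < 2023-05-13 05:57 UTC
0·60 + 31 + 270 = 301 min
301 = 0·1440 + 301; 301 = 5·60 + 1 → 05:01, same day
→ 2022-12-21 05:01 PEM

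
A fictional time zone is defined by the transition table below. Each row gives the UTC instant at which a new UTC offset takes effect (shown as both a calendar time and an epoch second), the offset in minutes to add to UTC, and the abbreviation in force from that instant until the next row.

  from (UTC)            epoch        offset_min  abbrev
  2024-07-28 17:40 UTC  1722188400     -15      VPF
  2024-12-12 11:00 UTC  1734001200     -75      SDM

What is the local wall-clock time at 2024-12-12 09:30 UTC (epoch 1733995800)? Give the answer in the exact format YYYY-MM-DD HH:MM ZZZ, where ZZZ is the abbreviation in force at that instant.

2024-12-12 09:15 VPF

Query: 2024-12-12 09:30 UTC
Rule 1/2 (VPF, -00:15): 2024-07-28 17:40 UTC ≤ query < 2024-12-12 11:00 UTC
9·60 + 30 - 15 = 555 min
555 = 0·1440 + 555; 555 = 9·60 + 15 → 09:15, same day
→ 2024-12-12 09:15 VPF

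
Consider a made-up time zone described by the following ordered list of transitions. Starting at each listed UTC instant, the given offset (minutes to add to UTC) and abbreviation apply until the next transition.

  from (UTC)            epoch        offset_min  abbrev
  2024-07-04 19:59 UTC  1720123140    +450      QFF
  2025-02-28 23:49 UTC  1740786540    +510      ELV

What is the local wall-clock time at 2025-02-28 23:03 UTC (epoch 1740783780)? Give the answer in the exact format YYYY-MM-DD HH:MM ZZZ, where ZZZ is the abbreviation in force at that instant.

Query: 2025-02-28 23:03 UTC
Rule 1/2 (QFF, +07:30): 2024-07-04 19:59 UTC ≤ query < 2025-02-28 23:49 UTC
23·60 + 3 + 450 = 1833 min
1833 = 1·1440 + 393; 393 = 6·60 + 33 → 06:33, 2025-02-28 + 1 day = 2025-03-01
→ 2025-03-01 06:33 QFF

2025-03-01 06:33 QFF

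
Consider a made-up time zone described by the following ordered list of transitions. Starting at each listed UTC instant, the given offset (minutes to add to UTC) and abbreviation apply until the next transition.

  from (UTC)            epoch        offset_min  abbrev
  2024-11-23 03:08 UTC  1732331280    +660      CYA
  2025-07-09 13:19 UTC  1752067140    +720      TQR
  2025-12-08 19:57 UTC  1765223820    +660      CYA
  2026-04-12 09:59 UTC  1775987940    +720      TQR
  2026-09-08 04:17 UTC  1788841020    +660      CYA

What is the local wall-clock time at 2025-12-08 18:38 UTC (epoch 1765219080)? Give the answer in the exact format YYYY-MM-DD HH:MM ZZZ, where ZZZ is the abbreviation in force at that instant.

Query: 2025-12-08 18:38 UTC
Rule 2/5 (TQR, +12:00): 2025-07-09 13:19 UTC ≤ query < 2025-12-08 19:57 UTC
18·60 + 38 + 720 = 1838 min
1838 = 1·1440 + 398; 398 = 6·60 + 38 → 06:38, 2025-12-08 + 1 day = 2025-12-09
→ 2025-12-09 06:38 TQR

2025-12-09 06:38 TQR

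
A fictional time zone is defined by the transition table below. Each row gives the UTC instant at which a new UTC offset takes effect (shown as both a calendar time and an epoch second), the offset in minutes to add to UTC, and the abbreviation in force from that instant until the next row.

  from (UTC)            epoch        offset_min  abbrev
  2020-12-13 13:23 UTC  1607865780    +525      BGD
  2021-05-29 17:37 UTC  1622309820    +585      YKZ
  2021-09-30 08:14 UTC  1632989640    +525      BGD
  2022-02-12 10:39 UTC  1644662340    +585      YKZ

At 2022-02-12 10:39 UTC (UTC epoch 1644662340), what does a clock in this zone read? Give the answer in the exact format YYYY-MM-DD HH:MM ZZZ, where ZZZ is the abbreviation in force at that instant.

Query: 2022-02-12 10:39 UTC
Rule 4/4 (YKZ, +09:45): 2022-02-12 10:39 UTC ≤ query < +∞
10·60 + 39 + 585 = 1224 min
1224 = 0·1440 + 1224; 1224 = 20·60 + 24 → 20:24, same day
→ 2022-02-12 20:24 YKZ

2022-02-12 20:24 YKZ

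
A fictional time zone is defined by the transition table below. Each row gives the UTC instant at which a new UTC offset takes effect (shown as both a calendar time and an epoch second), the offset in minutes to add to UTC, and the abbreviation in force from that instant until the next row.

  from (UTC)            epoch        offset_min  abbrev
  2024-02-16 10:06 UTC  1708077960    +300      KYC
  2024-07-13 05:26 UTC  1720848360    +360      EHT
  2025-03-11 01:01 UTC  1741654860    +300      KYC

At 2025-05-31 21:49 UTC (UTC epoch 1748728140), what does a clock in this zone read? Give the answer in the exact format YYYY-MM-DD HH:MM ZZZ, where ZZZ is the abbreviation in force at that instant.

2025-06-01 02:49 KYC

Query: 2025-05-31 21:49 UTC
Rule 3/3 (KYC, +05:00): 2025-03-11 01:01 UTC ≤ query < +∞
21·60 + 49 + 300 = 1609 min
1609 = 1·1440 + 169; 169 = 2·60 + 49 → 02:49, 2025-05-31 + 1 day = 2025-06-01
→ 2025-06-01 02:49 KYC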